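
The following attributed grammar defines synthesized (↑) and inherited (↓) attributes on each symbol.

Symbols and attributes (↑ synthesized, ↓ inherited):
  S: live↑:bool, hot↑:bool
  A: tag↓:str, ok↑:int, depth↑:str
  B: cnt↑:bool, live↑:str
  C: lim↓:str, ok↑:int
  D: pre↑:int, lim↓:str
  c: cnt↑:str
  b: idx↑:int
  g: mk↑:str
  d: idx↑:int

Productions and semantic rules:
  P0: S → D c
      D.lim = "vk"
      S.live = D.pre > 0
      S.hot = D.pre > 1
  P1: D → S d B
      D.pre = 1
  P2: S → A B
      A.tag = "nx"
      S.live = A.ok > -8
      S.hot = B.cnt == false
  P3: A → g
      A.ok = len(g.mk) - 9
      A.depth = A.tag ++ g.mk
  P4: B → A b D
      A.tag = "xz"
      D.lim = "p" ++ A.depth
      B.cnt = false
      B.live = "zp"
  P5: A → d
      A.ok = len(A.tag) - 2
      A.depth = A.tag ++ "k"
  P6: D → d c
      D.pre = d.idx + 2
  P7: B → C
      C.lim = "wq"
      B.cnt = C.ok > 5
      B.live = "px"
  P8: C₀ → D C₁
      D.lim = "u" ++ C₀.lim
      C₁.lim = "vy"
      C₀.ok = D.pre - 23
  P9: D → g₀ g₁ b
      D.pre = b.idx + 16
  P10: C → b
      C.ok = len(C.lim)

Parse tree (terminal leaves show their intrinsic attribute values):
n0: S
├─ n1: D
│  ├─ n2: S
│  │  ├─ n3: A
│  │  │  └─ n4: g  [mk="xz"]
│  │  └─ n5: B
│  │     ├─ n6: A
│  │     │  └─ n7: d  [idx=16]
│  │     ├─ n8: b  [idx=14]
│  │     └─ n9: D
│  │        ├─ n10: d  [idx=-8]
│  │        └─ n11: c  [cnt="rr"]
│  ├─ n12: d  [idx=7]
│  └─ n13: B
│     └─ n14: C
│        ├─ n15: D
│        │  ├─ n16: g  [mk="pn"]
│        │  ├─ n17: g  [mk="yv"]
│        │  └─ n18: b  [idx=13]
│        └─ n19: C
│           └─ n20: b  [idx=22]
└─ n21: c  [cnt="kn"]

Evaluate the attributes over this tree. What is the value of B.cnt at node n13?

true

1. n1.lim = "vk"  ["vk"]
2. n3.tag = "nx"  ["nx"]
3. n4.mk = "xz"  [terminal]
4. n3.ok = -7  [len(g.mk) - 9]
5. n3.depth = "nxxz"  [A.tag ++ g.mk]
6. n6.tag = "xz"  ["xz"]
7. n7.idx = 16  [terminal]
8. n6.ok = 0  [len(A.tag) - 2]
9. n6.depth = "xzk"  [A.tag ++ "k"]
10. n8.idx = 14  [terminal]
11. n9.lim = "pxzk"  ["p" ++ A.depth]
12. n10.idx = -8  [terminal]
13. n11.cnt = "rr"  [terminal]
14. n9.pre = -6  [d.idx + 2]
15. n5.cnt = false  [false]
16. n5.live = "zp"  ["zp"]
17. n2.live = true  [A.ok > -8]
18. n2.hot = true  [B.cnt == false]
19. n12.idx = 7  [terminal]
20. n14.lim = "wq"  ["wq"]
21. n15.lim = "uwq"  ["u" ++ C₀.lim]
22. n16.mk = "pn"  [terminal]
23. n17.mk = "yv"  [terminal]
24. n18.idx = 13  [terminal]
25. n15.pre = 29  [b.idx + 16]
26. n19.lim = "vy"  ["vy"]
27. n20.idx = 22  [terminal]
28. n19.ok = 2  [len(C.lim)]
29. n14.ok = 6  [D.pre - 23]
30. n13.cnt = true  [C.ok > 5]
31. n13.live = "px"  ["px"]
32. n1.pre = 1  [1]
33. n21.cnt = "kn"  [terminal]
34. n0.live = true  [D.pre > 0]
35. n0.hot = false  [D.pre > 1]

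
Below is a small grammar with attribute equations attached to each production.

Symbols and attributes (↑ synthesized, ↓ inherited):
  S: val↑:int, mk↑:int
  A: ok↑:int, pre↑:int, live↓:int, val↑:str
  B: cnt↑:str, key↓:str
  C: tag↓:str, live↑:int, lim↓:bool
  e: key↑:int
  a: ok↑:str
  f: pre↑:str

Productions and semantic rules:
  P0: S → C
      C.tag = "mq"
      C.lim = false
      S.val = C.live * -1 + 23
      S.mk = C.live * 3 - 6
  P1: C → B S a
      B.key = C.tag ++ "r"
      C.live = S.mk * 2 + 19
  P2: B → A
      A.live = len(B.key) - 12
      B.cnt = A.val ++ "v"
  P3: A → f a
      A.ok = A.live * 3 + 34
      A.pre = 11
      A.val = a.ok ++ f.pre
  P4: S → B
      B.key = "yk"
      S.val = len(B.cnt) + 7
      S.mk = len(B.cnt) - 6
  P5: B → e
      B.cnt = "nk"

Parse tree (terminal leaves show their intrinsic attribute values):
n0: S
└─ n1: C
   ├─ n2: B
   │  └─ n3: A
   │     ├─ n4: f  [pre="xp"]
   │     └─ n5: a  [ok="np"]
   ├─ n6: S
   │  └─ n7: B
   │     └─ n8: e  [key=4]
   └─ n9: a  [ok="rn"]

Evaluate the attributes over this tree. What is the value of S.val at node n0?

12

1. n1.tag = "mq"  ["mq"]
2. n1.lim = false  [false]
3. n2.key = "mqr"  [C.tag ++ "r"]
4. n3.live = -9  [len(B.key) - 12]
5. n4.pre = "xp"  [terminal]
6. n5.ok = "np"  [terminal]
7. n3.ok = 7  [A.live * 3 + 34]
8. n3.pre = 11  [11]
9. n3.val = "npxp"  [a.ok ++ f.pre]
10. n2.cnt = "npxpv"  [A.val ++ "v"]
11. n7.key = "yk"  ["yk"]
12. n8.key = 4  [terminal]
13. n7.cnt = "nk"  ["nk"]
14. n6.val = 9  [len(B.cnt) + 7]
15. n6.mk = -4  [len(B.cnt) - 6]
16. n9.ok = "rn"  [terminal]
17. n1.live = 11  [S.mk * 2 + 19]
18. n0.val = 12  [C.live * -1 + 23]
19. n0.mk = 27  [C.live * 3 - 6]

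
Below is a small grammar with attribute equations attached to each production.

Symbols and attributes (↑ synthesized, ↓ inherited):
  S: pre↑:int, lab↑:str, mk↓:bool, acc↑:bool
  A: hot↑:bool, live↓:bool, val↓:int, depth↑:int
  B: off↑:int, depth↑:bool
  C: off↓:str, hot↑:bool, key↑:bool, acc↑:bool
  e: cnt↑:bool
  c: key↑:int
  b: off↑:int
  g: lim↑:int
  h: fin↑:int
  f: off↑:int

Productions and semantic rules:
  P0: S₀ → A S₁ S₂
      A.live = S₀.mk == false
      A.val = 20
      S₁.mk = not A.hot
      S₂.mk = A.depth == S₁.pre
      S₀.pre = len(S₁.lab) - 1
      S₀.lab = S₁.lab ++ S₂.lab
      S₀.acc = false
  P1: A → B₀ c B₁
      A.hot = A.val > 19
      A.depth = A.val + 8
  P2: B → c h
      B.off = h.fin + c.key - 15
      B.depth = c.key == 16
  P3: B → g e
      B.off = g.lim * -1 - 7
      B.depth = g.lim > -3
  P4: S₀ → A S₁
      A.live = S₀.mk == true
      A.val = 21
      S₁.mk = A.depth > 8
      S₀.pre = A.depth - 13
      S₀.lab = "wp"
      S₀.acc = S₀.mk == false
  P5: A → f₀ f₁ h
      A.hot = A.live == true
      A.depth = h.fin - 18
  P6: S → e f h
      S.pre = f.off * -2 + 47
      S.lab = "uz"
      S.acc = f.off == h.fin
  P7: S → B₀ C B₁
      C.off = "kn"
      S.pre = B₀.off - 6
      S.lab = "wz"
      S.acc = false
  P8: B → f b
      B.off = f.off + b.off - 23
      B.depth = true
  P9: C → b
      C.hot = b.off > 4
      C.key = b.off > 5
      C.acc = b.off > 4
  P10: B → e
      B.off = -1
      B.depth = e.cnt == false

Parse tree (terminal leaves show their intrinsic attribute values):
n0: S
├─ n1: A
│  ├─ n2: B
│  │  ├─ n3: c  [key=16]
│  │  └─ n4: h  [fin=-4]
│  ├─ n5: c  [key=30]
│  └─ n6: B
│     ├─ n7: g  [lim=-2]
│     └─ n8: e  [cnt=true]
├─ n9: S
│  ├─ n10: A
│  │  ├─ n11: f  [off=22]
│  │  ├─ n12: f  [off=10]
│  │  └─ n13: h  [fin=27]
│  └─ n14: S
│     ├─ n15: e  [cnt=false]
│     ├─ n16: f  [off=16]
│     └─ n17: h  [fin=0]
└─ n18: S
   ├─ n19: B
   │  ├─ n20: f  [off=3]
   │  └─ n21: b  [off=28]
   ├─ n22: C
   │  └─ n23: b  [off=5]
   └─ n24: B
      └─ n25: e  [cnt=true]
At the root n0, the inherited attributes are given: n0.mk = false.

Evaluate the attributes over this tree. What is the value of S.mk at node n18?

1. n0.mk = false  [given at root]
2. n1.live = true  [S₀.mk == false]
3. n1.val = 20  [20]
4. n3.key = 16  [terminal]
5. n4.fin = -4  [terminal]
6. n2.off = -3  [h.fin + c.key - 15]
7. n2.depth = true  [c.key == 16]
8. n5.key = 30  [terminal]
9. n7.lim = -2  [terminal]
10. n8.cnt = true  [terminal]
11. n6.off = -5  [g.lim * -1 - 7]
12. n6.depth = true  [g.lim > -3]
13. n1.hot = true  [A.val > 19]
14. n1.depth = 28  [A.val + 8]
15. n9.mk = false  [not A.hot]
16. n10.live = false  [S₀.mk == true]
17. n10.val = 21  [21]
18. n11.off = 22  [terminal]
19. n12.off = 10  [terminal]
20. n13.fin = 27  [terminal]
21. n10.hot = false  [A.live == true]
22. n10.depth = 9  [h.fin - 18]
23. n14.mk = true  [A.depth > 8]
24. n15.cnt = false  [terminal]
25. n16.off = 16  [terminal]
26. n17.fin = 0  [terminal]
27. n14.pre = 15  [f.off * -2 + 47]
28. n14.lab = "uz"  ["uz"]
29. n14.acc = false  [f.off == h.fin]
30. n9.pre = -4  [A.depth - 13]
31. n9.lab = "wp"  ["wp"]
32. n9.acc = true  [S₀.mk == false]
33. n18.mk = false  [A.depth == S₁.pre]
34. n20.off = 3  [terminal]
35. n21.off = 28  [terminal]
36. n19.off = 8  [f.off + b.off - 23]
37. n19.depth = true  [true]
38. n22.off = "kn"  ["kn"]
39. n23.off = 5  [terminal]
40. n22.hot = true  [b.off > 4]
41. n22.key = false  [b.off > 5]
42. n22.acc = true  [b.off > 4]
43. n25.cnt = true  [terminal]
44. n24.off = -1  [-1]
45. n24.depth = false  [e.cnt == false]
46. n18.pre = 2  [B₀.off - 6]
47. n18.lab = "wz"  ["wz"]
48. n18.acc = false  [false]
49. n0.pre = 1  [len(S₁.lab) - 1]
50. n0.lab = "wpwz"  [S₁.lab ++ S₂.lab]
51. n0.acc = false  [false]

false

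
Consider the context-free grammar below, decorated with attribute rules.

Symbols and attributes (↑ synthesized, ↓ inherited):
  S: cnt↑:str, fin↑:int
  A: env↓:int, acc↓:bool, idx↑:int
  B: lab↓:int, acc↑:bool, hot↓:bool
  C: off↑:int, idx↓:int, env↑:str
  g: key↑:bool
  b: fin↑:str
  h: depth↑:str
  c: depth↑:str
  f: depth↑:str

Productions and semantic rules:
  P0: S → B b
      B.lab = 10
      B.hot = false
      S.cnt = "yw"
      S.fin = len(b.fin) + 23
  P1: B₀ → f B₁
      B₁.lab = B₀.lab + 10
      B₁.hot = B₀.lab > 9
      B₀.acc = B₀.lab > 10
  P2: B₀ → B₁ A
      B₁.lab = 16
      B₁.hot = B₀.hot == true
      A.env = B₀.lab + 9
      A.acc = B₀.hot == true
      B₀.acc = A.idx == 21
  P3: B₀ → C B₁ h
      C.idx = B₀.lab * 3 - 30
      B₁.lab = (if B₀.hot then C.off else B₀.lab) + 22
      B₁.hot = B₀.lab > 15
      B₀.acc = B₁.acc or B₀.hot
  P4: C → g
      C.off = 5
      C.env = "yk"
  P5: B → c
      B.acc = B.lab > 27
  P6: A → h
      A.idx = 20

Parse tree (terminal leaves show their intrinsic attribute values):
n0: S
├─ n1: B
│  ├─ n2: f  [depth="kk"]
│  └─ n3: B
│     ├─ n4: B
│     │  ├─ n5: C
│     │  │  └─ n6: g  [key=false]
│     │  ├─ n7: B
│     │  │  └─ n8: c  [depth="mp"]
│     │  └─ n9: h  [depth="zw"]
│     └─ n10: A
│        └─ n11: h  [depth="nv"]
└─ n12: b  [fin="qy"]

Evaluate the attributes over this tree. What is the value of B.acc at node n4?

1. n1.lab = 10  [10]
2. n1.hot = false  [false]
3. n2.depth = "kk"  [terminal]
4. n3.lab = 20  [B₀.lab + 10]
5. n3.hot = true  [B₀.lab > 9]
6. n4.lab = 16  [16]
7. n4.hot = true  [B₀.hot == true]
8. n5.idx = 18  [B₀.lab * 3 - 30]
9. n6.key = false  [terminal]
10. n5.off = 5  [5]
11. n5.env = "yk"  ["yk"]
12. n7.lab = 27  [(if B₀.hot then C.off else B₀.lab) + 22]
13. n7.hot = true  [B₀.lab > 15]
14. n8.depth = "mp"  [terminal]
15. n7.acc = false  [B.lab > 27]
16. n9.depth = "zw"  [terminal]
17. n4.acc = true  [B₁.acc or B₀.hot]
18. n10.env = 29  [B₀.lab + 9]
19. n10.acc = true  [B₀.hot == true]
20. n11.depth = "nv"  [terminal]
21. n10.idx = 20  [20]
22. n3.acc = false  [A.idx == 21]
23. n1.acc = false  [B₀.lab > 10]
24. n12.fin = "qy"  [terminal]
25. n0.cnt = "yw"  ["yw"]
26. n0.fin = 25  [len(b.fin) + 23]

true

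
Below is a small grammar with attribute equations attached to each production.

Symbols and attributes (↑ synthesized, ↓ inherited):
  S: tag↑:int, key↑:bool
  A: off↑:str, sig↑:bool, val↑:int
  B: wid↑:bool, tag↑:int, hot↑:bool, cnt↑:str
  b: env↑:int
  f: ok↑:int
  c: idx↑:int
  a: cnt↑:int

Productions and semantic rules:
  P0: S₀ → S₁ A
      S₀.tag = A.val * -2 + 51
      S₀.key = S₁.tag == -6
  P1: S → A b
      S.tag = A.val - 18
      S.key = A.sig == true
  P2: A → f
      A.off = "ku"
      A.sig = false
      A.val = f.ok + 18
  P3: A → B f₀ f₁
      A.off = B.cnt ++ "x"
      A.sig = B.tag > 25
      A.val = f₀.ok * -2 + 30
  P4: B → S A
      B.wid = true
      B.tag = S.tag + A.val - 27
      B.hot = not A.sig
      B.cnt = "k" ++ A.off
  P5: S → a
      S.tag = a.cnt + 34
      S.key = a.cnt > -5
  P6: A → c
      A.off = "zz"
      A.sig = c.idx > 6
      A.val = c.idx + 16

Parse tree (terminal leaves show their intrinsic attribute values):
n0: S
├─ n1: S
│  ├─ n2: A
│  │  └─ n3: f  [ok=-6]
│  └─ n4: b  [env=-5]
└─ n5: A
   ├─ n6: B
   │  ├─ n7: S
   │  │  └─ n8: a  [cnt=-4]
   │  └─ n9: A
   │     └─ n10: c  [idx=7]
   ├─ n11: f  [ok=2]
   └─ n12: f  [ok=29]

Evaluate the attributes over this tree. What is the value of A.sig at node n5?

1. n3.ok = -6  [terminal]
2. n2.off = "ku"  ["ku"]
3. n2.sig = false  [false]
4. n2.val = 12  [f.ok + 18]
5. n4.env = -5  [terminal]
6. n1.tag = -6  [A.val - 18]
7. n1.key = false  [A.sig == true]
8. n8.cnt = -4  [terminal]
9. n7.tag = 30  [a.cnt + 34]
10. n7.key = true  [a.cnt > -5]
11. n10.idx = 7  [terminal]
12. n9.off = "zz"  ["zz"]
13. n9.sig = true  [c.idx > 6]
14. n9.val = 23  [c.idx + 16]
15. n6.wid = true  [true]
16. n6.tag = 26  [S.tag + A.val - 27]
17. n6.hot = false  [not A.sig]
18. n6.cnt = "kzz"  ["k" ++ A.off]
19. n11.ok = 2  [terminal]
20. n12.ok = 29  [terminal]
21. n5.off = "kzzx"  [B.cnt ++ "x"]
22. n5.sig = true  [B.tag > 25]
23. n5.val = 26  [f₀.ok * -2 + 30]
24. n0.tag = -1  [A.val * -2 + 51]
25. n0.key = true  [S₁.tag == -6]

true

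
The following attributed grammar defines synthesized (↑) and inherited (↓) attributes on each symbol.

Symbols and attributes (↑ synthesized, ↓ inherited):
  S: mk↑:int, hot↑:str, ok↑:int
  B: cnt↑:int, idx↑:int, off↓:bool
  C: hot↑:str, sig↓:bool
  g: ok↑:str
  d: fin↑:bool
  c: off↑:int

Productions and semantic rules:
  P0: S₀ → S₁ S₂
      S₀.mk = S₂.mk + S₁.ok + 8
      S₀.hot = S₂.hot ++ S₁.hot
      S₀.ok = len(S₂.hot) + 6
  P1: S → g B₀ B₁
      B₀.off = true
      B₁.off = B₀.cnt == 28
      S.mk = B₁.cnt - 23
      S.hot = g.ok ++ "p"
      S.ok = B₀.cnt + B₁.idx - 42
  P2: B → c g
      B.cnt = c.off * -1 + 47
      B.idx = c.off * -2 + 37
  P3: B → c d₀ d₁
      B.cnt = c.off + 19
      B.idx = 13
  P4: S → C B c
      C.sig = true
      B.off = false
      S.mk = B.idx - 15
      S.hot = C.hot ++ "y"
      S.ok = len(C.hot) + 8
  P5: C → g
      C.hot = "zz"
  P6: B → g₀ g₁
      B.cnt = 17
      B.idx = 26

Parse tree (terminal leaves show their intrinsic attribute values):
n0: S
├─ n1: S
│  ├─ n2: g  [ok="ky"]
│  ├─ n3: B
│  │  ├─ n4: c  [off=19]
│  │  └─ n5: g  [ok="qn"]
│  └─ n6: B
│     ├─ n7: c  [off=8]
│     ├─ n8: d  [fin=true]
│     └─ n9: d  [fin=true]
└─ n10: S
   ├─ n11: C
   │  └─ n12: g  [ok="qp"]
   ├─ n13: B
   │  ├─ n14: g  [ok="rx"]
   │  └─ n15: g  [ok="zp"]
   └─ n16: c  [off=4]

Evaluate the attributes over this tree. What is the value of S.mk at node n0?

1. n2.ok = "ky"  [terminal]
2. n3.off = true  [true]
3. n4.off = 19  [terminal]
4. n5.ok = "qn"  [terminal]
5. n3.cnt = 28  [c.off * -1 + 47]
6. n3.idx = -1  [c.off * -2 + 37]
7. n6.off = true  [B₀.cnt == 28]
8. n7.off = 8  [terminal]
9. n8.fin = true  [terminal]
10. n9.fin = true  [terminal]
11. n6.cnt = 27  [c.off + 19]
12. n6.idx = 13  [13]
13. n1.mk = 4  [B₁.cnt - 23]
14. n1.hot = "kyp"  [g.ok ++ "p"]
15. n1.ok = -1  [B₀.cnt + B₁.idx - 42]
16. n11.sig = true  [true]
17. n12.ok = "qp"  [terminal]
18. n11.hot = "zz"  ["zz"]
19. n13.off = false  [false]
20. n14.ok = "rx"  [terminal]
21. n15.ok = "zp"  [terminal]
22. n13.cnt = 17  [17]
23. n13.idx = 26  [26]
24. n16.off = 4  [terminal]
25. n10.mk = 11  [B.idx - 15]
26. n10.hot = "zzy"  [C.hot ++ "y"]
27. n10.ok = 10  [len(C.hot) + 8]
28. n0.mk = 18  [S₂.mk + S₁.ok + 8]
29. n0.hot = "zzykyp"  [S₂.hot ++ S₁.hot]
30. n0.ok = 9  [len(S₂.hot) + 6]

18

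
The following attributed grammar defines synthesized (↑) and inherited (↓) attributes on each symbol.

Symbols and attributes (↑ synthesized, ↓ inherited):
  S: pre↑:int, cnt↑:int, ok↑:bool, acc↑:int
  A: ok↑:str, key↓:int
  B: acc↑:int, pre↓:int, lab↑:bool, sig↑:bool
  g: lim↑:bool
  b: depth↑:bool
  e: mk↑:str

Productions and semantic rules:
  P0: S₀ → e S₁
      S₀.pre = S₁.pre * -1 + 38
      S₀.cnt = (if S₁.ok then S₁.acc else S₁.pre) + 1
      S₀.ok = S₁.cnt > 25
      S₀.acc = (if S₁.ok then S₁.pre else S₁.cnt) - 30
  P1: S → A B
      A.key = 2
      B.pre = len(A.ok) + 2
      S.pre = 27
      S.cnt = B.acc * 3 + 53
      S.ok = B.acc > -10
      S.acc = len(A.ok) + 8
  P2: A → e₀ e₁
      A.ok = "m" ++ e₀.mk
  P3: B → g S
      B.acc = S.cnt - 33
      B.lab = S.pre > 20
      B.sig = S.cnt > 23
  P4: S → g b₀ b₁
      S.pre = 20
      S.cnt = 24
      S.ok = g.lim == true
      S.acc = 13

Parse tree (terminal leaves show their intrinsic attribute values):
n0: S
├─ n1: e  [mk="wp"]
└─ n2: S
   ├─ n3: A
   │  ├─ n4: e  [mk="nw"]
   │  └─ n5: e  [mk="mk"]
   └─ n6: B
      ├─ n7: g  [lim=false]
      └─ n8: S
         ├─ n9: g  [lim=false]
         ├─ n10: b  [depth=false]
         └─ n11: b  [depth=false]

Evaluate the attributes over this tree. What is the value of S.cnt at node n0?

1. n1.mk = "wp"  [terminal]
2. n3.key = 2  [2]
3. n4.mk = "nw"  [terminal]
4. n5.mk = "mk"  [terminal]
5. n3.ok = "mnw"  ["m" ++ e₀.mk]
6. n6.pre = 5  [len(A.ok) + 2]
7. n7.lim = false  [terminal]
8. n9.lim = false  [terminal]
9. n10.depth = false  [terminal]
10. n11.depth = false  [terminal]
11. n8.pre = 20  [20]
12. n8.cnt = 24  [24]
13. n8.ok = false  [g.lim == true]
14. n8.acc = 13  [13]
15. n6.acc = -9  [S.cnt - 33]
16. n6.lab = false  [S.pre > 20]
17. n6.sig = true  [S.cnt > 23]
18. n2.pre = 27  [27]
19. n2.cnt = 26  [B.acc * 3 + 53]
20. n2.ok = true  [B.acc > -10]
21. n2.acc = 11  [len(A.ok) + 8]
22. n0.pre = 11  [S₁.pre * -1 + 38]
23. n0.cnt = 12  [(if S₁.ok then S₁.acc else S₁.pre) + 1]
24. n0.ok = true  [S₁.cnt > 25]
25. n0.acc = -3  [(if S₁.ok then S₁.pre else S₁.cnt) - 30]

12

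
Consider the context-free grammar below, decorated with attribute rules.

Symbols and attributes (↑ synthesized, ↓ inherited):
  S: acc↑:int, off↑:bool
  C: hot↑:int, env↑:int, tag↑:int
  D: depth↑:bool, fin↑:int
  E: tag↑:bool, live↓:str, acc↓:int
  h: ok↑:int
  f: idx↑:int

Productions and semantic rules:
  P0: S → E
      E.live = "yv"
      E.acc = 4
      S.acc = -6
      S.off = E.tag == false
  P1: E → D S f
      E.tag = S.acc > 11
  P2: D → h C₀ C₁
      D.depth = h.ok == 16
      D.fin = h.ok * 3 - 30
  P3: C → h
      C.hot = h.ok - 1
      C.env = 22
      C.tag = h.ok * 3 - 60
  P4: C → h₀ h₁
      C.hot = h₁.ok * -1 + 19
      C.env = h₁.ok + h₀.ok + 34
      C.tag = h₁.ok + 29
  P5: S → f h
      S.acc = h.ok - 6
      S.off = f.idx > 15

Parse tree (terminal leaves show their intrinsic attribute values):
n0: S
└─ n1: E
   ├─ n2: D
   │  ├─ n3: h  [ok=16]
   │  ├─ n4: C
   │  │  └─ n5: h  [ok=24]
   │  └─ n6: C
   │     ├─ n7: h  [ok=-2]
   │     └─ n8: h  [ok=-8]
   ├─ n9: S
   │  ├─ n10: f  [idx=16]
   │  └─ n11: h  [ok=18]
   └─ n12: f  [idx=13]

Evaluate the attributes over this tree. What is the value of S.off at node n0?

1. n1.live = "yv"  ["yv"]
2. n1.acc = 4  [4]
3. n3.ok = 16  [terminal]
4. n5.ok = 24  [terminal]
5. n4.hot = 23  [h.ok - 1]
6. n4.env = 22  [22]
7. n4.tag = 12  [h.ok * 3 - 60]
8. n7.ok = -2  [terminal]
9. n8.ok = -8  [terminal]
10. n6.hot = 27  [h₁.ok * -1 + 19]
11. n6.env = 24  [h₁.ok + h₀.ok + 34]
12. n6.tag = 21  [h₁.ok + 29]
13. n2.depth = true  [h.ok == 16]
14. n2.fin = 18  [h.ok * 3 - 30]
15. n10.idx = 16  [terminal]
16. n11.ok = 18  [terminal]
17. n9.acc = 12  [h.ok - 6]
18. n9.off = true  [f.idx > 15]
19. n12.idx = 13  [terminal]
20. n1.tag = true  [S.acc > 11]
21. n0.acc = -6  [-6]
22. n0.off = false  [E.tag == false]

false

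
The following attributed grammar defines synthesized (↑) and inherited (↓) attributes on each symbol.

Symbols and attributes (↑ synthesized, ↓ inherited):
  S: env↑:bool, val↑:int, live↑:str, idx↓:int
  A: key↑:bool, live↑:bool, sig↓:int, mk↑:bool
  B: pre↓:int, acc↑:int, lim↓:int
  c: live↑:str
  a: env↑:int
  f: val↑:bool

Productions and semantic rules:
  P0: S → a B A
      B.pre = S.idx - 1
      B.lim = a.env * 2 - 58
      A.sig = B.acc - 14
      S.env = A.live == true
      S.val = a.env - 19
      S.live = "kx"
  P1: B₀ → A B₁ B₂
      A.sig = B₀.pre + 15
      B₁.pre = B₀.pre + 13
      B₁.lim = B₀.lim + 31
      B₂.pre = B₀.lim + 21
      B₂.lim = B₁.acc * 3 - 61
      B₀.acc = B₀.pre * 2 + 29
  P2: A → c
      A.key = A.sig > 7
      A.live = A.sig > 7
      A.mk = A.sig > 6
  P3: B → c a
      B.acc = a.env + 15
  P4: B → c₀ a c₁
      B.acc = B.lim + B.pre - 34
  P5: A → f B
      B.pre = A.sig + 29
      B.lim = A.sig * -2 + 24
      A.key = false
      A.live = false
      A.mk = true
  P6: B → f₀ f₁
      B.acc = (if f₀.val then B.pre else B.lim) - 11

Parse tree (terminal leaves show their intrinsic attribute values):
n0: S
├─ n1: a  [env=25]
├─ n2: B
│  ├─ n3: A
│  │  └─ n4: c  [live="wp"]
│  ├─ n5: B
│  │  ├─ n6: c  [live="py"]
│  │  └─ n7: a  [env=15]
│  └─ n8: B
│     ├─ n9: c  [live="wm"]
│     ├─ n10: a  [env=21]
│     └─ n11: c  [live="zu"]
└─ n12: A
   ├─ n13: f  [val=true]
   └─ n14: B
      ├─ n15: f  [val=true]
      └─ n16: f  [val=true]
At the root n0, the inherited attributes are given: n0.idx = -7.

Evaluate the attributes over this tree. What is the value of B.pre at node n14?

1. n0.idx = -7  [given at root]
2. n1.env = 25  [terminal]
3. n2.pre = -8  [S.idx - 1]
4. n2.lim = -8  [a.env * 2 - 58]
5. n3.sig = 7  [B₀.pre + 15]
6. n4.live = "wp"  [terminal]
7. n3.key = false  [A.sig > 7]
8. n3.live = false  [A.sig > 7]
9. n3.mk = true  [A.sig > 6]
10. n5.pre = 5  [B₀.pre + 13]
11. n5.lim = 23  [B₀.lim + 31]
12. n6.live = "py"  [terminal]
13. n7.env = 15  [terminal]
14. n5.acc = 30  [a.env + 15]
15. n8.pre = 13  [B₀.lim + 21]
16. n8.lim = 29  [B₁.acc * 3 - 61]
17. n9.live = "wm"  [terminal]
18. n10.env = 21  [terminal]
19. n11.live = "zu"  [terminal]
20. n8.acc = 8  [B.lim + B.pre - 34]
21. n2.acc = 13  [B₀.pre * 2 + 29]
22. n12.sig = -1  [B.acc - 14]
23. n13.val = true  [terminal]
24. n14.pre = 28  [A.sig + 29]
25. n14.lim = 26  [A.sig * -2 + 24]
26. n15.val = true  [terminal]
27. n16.val = true  [terminal]
28. n14.acc = 17  [(if f₀.val then B.pre else B.lim) - 11]
29. n12.key = false  [false]
30. n12.live = false  [false]
31. n12.mk = true  [true]
32. n0.env = false  [A.live == true]
33. n0.val = 6  [a.env - 19]
34. n0.live = "kx"  ["kx"]

28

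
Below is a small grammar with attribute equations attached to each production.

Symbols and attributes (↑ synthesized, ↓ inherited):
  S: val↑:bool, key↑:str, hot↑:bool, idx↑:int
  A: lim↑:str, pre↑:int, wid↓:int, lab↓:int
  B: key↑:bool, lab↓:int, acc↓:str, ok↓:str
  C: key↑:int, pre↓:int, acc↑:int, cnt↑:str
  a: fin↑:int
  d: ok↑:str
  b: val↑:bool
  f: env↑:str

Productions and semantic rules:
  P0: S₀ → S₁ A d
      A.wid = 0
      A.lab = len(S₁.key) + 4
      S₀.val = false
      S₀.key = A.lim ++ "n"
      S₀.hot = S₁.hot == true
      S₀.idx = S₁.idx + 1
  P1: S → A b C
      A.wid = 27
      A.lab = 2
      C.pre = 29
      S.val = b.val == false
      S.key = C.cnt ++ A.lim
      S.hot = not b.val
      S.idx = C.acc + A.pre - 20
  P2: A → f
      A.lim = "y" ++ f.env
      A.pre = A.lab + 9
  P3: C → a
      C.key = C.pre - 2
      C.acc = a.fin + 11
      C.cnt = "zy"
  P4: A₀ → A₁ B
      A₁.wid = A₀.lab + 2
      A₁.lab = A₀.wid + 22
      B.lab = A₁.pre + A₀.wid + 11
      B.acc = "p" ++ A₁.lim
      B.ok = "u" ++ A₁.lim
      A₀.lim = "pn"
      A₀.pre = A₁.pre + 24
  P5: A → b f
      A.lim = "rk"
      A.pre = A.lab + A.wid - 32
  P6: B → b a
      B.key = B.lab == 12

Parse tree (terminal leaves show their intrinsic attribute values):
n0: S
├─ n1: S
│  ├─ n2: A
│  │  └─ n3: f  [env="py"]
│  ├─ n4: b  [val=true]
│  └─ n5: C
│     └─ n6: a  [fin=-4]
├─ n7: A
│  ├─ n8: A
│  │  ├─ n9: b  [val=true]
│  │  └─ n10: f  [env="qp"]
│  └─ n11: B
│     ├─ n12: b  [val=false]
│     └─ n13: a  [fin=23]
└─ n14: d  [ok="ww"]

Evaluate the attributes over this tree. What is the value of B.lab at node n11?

1. n2.wid = 27  [27]
2. n2.lab = 2  [2]
3. n3.env = "py"  [terminal]
4. n2.lim = "ypy"  ["y" ++ f.env]
5. n2.pre = 11  [A.lab + 9]
6. n4.val = true  [terminal]
7. n5.pre = 29  [29]
8. n6.fin = -4  [terminal]
9. n5.key = 27  [C.pre - 2]
10. n5.acc = 7  [a.fin + 11]
11. n5.cnt = "zy"  ["zy"]
12. n1.val = false  [b.val == false]
13. n1.key = "zyypy"  [C.cnt ++ A.lim]
14. n1.hot = false  [not b.val]
15. n1.idx = -2  [C.acc + A.pre - 20]
16. n7.wid = 0  [0]
17. n7.lab = 9  [len(S₁.key) + 4]
18. n8.wid = 11  [A₀.lab + 2]
19. n8.lab = 22  [A₀.wid + 22]
20. n9.val = true  [terminal]
21. n10.env = "qp"  [terminal]
22. n8.lim = "rk"  ["rk"]
23. n8.pre = 1  [A.lab + A.wid - 32]
24. n11.lab = 12  [A₁.pre + A₀.wid + 11]
25. n11.acc = "prk"  ["p" ++ A₁.lim]
26. n11.ok = "urk"  ["u" ++ A₁.lim]
27. n12.val = false  [terminal]
28. n13.fin = 23  [terminal]
29. n11.key = true  [B.lab == 12]
30. n7.lim = "pn"  ["pn"]
31. n7.pre = 25  [A₁.pre + 24]
32. n14.ok = "ww"  [terminal]
33. n0.val = false  [false]
34. n0.key = "pnn"  [A.lim ++ "n"]
35. n0.hot = false  [S₁.hot == true]
36. n0.idx = -1  [S₁.idx + 1]

12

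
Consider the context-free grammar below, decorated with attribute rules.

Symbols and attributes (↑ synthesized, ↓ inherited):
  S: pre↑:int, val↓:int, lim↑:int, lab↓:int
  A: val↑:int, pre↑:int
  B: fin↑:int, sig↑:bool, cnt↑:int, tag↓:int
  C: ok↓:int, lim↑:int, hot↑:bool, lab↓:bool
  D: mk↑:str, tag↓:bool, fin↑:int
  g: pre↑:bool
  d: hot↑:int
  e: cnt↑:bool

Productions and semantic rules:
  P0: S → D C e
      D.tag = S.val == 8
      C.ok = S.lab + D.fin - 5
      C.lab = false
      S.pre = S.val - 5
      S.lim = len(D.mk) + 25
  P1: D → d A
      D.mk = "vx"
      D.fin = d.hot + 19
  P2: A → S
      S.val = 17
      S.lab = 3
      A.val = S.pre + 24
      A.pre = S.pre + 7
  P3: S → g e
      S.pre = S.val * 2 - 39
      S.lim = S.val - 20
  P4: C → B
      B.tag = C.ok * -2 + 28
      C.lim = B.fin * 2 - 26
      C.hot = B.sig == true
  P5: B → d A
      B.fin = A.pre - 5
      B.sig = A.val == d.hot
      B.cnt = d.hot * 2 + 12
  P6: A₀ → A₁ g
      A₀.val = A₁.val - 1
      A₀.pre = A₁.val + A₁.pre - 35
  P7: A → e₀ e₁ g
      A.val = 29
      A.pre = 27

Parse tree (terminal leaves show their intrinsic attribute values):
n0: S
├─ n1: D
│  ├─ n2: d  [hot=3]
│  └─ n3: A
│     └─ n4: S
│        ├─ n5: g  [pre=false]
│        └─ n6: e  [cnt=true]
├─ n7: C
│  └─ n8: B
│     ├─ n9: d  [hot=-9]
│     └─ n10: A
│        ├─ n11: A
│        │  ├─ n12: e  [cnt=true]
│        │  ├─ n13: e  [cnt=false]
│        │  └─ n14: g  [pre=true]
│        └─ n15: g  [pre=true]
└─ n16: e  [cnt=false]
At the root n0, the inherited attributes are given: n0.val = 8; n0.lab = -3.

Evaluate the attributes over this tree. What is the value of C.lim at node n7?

6

1. n0.val = 8  [given at root]
2. n0.lab = -3  [given at root]
3. n1.tag = true  [S.val == 8]
4. n2.hot = 3  [terminal]
5. n4.val = 17  [17]
6. n4.lab = 3  [3]
7. n5.pre = false  [terminal]
8. n6.cnt = true  [terminal]
9. n4.pre = -5  [S.val * 2 - 39]
10. n4.lim = -3  [S.val - 20]
11. n3.val = 19  [S.pre + 24]
12. n3.pre = 2  [S.pre + 7]
13. n1.mk = "vx"  ["vx"]
14. n1.fin = 22  [d.hot + 19]
15. n7.ok = 14  [S.lab + D.fin - 5]
16. n7.lab = false  [false]
17. n8.tag = 0  [C.ok * -2 + 28]
18. n9.hot = -9  [terminal]
19. n12.cnt = true  [terminal]
20. n13.cnt = false  [terminal]
21. n14.pre = true  [terminal]
22. n11.val = 29  [29]
23. n11.pre = 27  [27]
24. n15.pre = true  [terminal]
25. n10.val = 28  [A₁.val - 1]
26. n10.pre = 21  [A₁.val + A₁.pre - 35]
27. n8.fin = 16  [A.pre - 5]
28. n8.sig = false  [A.val == d.hot]
29. n8.cnt = -6  [d.hot * 2 + 12]
30. n7.lim = 6  [B.fin * 2 - 26]
31. n7.hot = false  [B.sig == true]
32. n16.cnt = false  [terminal]
33. n0.pre = 3  [S.val - 5]
34. n0.lim = 27  [len(D.mk) + 25]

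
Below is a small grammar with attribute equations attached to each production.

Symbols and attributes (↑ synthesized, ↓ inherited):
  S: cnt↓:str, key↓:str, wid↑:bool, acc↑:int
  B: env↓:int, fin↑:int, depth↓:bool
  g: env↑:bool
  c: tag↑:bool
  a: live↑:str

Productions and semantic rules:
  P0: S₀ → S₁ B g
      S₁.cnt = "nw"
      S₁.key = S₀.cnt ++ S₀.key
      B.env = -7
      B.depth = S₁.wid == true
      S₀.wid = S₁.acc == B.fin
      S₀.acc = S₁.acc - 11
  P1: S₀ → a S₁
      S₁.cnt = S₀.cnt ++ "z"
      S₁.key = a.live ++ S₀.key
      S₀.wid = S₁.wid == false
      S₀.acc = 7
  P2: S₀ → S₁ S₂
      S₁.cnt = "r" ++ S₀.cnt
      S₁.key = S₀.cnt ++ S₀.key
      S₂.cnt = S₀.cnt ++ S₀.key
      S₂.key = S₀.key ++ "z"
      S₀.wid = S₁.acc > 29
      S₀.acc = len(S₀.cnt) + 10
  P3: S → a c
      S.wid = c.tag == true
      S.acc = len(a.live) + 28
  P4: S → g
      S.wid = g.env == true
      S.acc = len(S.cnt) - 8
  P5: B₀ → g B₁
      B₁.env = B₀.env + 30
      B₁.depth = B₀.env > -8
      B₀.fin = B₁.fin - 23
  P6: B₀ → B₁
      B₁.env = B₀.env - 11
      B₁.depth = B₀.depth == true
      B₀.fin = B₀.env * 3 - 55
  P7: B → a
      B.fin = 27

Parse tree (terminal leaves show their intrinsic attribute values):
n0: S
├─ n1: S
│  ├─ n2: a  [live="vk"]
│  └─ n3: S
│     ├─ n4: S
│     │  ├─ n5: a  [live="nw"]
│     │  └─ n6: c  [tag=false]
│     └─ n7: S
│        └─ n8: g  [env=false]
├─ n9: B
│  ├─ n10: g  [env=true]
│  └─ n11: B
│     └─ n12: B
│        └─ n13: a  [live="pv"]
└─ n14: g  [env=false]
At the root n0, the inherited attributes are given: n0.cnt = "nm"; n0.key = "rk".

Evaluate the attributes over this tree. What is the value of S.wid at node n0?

false

1. n0.cnt = "nm"  [given at root]
2. n0.key = "rk"  [given at root]
3. n1.cnt = "nw"  ["nw"]
4. n1.key = "nmrk"  [S₀.cnt ++ S₀.key]
5. n2.live = "vk"  [terminal]
6. n3.cnt = "nwz"  [S₀.cnt ++ "z"]
7. n3.key = "vknmrk"  [a.live ++ S₀.key]
8. n4.cnt = "rnwz"  ["r" ++ S₀.cnt]
9. n4.key = "nwzvknmrk"  [S₀.cnt ++ S₀.key]
10. n5.live = "nw"  [terminal]
11. n6.tag = false  [terminal]
12. n4.wid = false  [c.tag == true]
13. n4.acc = 30  [len(a.live) + 28]
14. n7.cnt = "nwzvknmrk"  [S₀.cnt ++ S₀.key]
15. n7.key = "vknmrkz"  [S₀.key ++ "z"]
16. n8.env = false  [terminal]
17. n7.wid = false  [g.env == true]
18. n7.acc = 1  [len(S.cnt) - 8]
19. n3.wid = true  [S₁.acc > 29]
20. n3.acc = 13  [len(S₀.cnt) + 10]
21. n1.wid = false  [S₁.wid == false]
22. n1.acc = 7  [7]
23. n9.env = -7  [-7]
24. n9.depth = false  [S₁.wid == true]
25. n10.env = true  [terminal]
26. n11.env = 23  [B₀.env + 30]
27. n11.depth = true  [B₀.env > -8]
28. n12.env = 12  [B₀.env - 11]
29. n12.depth = true  [B₀.depth == true]
30. n13.live = "pv"  [terminal]
31. n12.fin = 27  [27]
32. n11.fin = 14  [B₀.env * 3 - 55]
33. n9.fin = -9  [B₁.fin - 23]
34. n14.env = false  [terminal]
35. n0.wid = false  [S₁.acc == B.fin]
36. n0.acc = -4  [S₁.acc - 11]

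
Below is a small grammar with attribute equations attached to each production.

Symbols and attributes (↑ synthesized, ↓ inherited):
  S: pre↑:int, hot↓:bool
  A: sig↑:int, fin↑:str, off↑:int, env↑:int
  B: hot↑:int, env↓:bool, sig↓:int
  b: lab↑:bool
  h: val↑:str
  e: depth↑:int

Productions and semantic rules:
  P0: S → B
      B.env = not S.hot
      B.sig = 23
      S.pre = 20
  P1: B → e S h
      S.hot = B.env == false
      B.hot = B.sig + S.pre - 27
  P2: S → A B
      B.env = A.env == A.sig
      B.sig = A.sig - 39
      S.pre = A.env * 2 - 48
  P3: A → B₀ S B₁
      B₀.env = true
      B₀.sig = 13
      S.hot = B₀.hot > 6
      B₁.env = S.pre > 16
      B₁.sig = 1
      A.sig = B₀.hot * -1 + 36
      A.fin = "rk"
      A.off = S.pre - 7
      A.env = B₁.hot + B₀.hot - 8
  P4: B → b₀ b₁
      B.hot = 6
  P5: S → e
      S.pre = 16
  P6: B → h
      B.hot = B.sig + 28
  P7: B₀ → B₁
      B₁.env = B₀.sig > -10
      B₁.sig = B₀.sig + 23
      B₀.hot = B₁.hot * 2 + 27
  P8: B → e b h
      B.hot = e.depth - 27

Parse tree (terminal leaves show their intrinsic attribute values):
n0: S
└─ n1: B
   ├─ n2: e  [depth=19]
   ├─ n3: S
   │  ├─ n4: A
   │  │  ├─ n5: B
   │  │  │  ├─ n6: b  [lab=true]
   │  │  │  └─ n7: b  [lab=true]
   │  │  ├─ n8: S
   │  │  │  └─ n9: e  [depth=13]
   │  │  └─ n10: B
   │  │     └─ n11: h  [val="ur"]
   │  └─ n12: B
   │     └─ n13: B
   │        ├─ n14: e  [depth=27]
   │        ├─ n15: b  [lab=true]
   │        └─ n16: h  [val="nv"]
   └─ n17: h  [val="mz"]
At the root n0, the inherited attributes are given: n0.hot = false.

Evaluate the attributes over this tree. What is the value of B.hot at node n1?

1. n0.hot = false  [given at root]
2. n1.env = true  [not S.hot]
3. n1.sig = 23  [23]
4. n2.depth = 19  [terminal]
5. n3.hot = false  [B.env == false]
6. n5.env = true  [true]
7. n5.sig = 13  [13]
8. n6.lab = true  [terminal]
9. n7.lab = true  [terminal]
10. n5.hot = 6  [6]
11. n8.hot = false  [B₀.hot > 6]
12. n9.depth = 13  [terminal]
13. n8.pre = 16  [16]
14. n10.env = false  [S.pre > 16]
15. n10.sig = 1  [1]
16. n11.val = "ur"  [terminal]
17. n10.hot = 29  [B.sig + 28]
18. n4.sig = 30  [B₀.hot * -1 + 36]
19. n4.fin = "rk"  ["rk"]
20. n4.off = 9  [S.pre - 7]
21. n4.env = 27  [B₁.hot + B₀.hot - 8]
22. n12.env = false  [A.env == A.sig]
23. n12.sig = -9  [A.sig - 39]
24. n13.env = true  [B₀.sig > -10]
25. n13.sig = 14  [B₀.sig + 23]
26. n14.depth = 27  [terminal]
27. n15.lab = true  [terminal]
28. n16.val = "nv"  [terminal]
29. n13.hot = 0  [e.depth - 27]
30. n12.hot = 27  [B₁.hot * 2 + 27]
31. n3.pre = 6  [A.env * 2 - 48]
32. n17.val = "mz"  [terminal]
33. n1.hot = 2  [B.sig + S.pre - 27]
34. n0.pre = 20  [20]

2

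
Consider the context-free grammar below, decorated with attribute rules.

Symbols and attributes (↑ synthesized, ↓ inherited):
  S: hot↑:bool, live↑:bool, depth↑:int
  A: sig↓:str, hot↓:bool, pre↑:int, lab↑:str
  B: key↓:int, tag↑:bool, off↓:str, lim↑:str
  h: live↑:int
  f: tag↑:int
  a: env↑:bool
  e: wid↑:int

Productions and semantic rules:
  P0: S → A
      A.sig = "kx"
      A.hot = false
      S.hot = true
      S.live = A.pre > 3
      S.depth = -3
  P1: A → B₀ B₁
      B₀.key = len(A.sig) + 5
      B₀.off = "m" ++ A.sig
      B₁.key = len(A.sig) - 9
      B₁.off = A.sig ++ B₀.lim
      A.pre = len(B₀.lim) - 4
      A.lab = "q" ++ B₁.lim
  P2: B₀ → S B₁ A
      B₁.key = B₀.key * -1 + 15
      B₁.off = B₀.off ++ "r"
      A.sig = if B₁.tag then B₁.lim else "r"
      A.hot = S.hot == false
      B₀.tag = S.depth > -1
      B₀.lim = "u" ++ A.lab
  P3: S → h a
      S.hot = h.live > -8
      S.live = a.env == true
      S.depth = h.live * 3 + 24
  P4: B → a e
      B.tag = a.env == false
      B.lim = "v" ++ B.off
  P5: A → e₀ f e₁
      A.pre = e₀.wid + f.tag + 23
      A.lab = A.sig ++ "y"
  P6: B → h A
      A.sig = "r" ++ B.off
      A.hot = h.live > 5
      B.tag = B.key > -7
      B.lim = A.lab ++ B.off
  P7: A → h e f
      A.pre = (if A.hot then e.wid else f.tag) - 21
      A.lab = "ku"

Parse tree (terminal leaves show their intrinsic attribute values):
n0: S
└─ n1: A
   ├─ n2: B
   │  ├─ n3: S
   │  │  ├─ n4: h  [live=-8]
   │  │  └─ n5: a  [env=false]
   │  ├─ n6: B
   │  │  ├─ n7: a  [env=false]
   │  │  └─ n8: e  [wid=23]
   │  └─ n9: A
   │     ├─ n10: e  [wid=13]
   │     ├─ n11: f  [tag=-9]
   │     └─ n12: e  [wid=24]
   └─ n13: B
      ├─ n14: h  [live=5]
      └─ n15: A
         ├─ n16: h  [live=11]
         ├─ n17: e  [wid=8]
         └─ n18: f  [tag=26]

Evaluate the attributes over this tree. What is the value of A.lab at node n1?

1. n1.sig = "kx"  ["kx"]
2. n1.hot = false  [false]
3. n2.key = 7  [len(A.sig) + 5]
4. n2.off = "mkx"  ["m" ++ A.sig]
5. n4.live = -8  [terminal]
6. n5.env = false  [terminal]
7. n3.hot = false  [h.live > -8]
8. n3.live = false  [a.env == true]
9. n3.depth = 0  [h.live * 3 + 24]
10. n6.key = 8  [B₀.key * -1 + 15]
11. n6.off = "mkxr"  [B₀.off ++ "r"]
12. n7.env = false  [terminal]
13. n8.wid = 23  [terminal]
14. n6.tag = true  [a.env == false]
15. n6.lim = "vmkxr"  ["v" ++ B.off]
16. n9.sig = "vmkxr"  [if B₁.tag then B₁.lim else "r"]
17. n9.hot = true  [S.hot == false]
18. n10.wid = 13  [terminal]
19. n11.tag = -9  [terminal]
20. n12.wid = 24  [terminal]
21. n9.pre = 27  [e₀.wid + f.tag + 23]
22. n9.lab = "vmkxry"  [A.sig ++ "y"]
23. n2.tag = true  [S.depth > -1]
24. n2.lim = "uvmkxry"  ["u" ++ A.lab]
25. n13.key = -7  [len(A.sig) - 9]
26. n13.off = "kxuvmkxry"  [A.sig ++ B₀.lim]
27. n14.live = 5  [terminal]
28. n15.sig = "rkxuvmkxry"  ["r" ++ B.off]
29. n15.hot = false  [h.live > 5]
30. n16.live = 11  [terminal]
31. n17.wid = 8  [terminal]
32. n18.tag = 26  [terminal]
33. n15.pre = 5  [(if A.hot then e.wid else f.tag) - 21]
34. n15.lab = "ku"  ["ku"]
35. n13.tag = false  [B.key > -7]
36. n13.lim = "kukxuvmkxry"  [A.lab ++ B.off]
37. n1.pre = 3  [len(B₀.lim) - 4]
38. n1.lab = "qkukxuvmkxry"  ["q" ++ B₁.lim]
39. n0.hot = true  [true]
40. n0.live = false  [A.pre > 3]
41. n0.depth = -3  [-3]

"qkukxuvmkxry"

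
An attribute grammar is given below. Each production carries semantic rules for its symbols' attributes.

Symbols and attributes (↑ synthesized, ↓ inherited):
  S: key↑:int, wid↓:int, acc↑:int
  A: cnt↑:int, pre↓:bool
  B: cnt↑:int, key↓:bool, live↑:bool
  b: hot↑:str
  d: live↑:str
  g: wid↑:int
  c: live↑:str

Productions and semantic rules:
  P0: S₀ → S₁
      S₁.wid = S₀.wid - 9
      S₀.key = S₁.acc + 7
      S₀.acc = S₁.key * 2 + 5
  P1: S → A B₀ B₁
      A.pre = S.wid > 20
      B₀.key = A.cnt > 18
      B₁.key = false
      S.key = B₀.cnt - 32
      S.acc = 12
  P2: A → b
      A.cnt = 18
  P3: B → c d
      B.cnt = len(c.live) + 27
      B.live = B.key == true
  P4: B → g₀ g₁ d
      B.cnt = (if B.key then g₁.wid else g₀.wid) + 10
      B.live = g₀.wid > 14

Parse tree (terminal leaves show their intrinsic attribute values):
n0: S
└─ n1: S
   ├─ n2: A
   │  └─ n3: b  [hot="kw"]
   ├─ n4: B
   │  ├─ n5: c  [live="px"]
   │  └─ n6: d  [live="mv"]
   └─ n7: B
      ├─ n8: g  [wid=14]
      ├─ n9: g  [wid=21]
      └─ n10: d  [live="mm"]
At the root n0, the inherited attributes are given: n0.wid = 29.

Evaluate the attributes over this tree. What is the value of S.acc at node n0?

-1

1. n0.wid = 29  [given at root]
2. n1.wid = 20  [S₀.wid - 9]
3. n2.pre = false  [S.wid > 20]
4. n3.hot = "kw"  [terminal]
5. n2.cnt = 18  [18]
6. n4.key = false  [A.cnt > 18]
7. n5.live = "px"  [terminal]
8. n6.live = "mv"  [terminal]
9. n4.cnt = 29  [len(c.live) + 27]
10. n4.live = false  [B.key == true]
11. n7.key = false  [false]
12. n8.wid = 14  [terminal]
13. n9.wid = 21  [terminal]
14. n10.live = "mm"  [terminal]
15. n7.cnt = 24  [(if B.key then g₁.wid else g₀.wid) + 10]
16. n7.live = false  [g₀.wid > 14]
17. n1.key = -3  [B₀.cnt - 32]
18. n1.acc = 12  [12]
19. n0.key = 19  [S₁.acc + 7]
20. n0.acc = -1  [S₁.key * 2 + 5]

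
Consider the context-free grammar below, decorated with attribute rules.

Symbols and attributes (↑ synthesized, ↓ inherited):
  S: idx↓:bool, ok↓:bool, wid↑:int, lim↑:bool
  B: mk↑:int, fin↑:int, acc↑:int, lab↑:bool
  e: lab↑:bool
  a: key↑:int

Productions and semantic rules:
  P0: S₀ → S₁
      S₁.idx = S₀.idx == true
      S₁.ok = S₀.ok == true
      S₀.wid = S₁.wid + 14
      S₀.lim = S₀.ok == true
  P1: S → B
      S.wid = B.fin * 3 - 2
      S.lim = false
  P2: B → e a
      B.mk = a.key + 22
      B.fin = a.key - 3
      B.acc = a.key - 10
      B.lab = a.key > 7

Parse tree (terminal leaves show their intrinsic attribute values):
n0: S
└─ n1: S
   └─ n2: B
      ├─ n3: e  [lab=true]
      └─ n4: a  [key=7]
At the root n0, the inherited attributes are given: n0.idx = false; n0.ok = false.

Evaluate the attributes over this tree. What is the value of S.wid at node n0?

24

1. n0.idx = false  [given at root]
2. n0.ok = false  [given at root]
3. n1.idx = false  [S₀.idx == true]
4. n1.ok = false  [S₀.ok == true]
5. n3.lab = true  [terminal]
6. n4.key = 7  [terminal]
7. n2.mk = 29  [a.key + 22]
8. n2.fin = 4  [a.key - 3]
9. n2.acc = -3  [a.key - 10]
10. n2.lab = false  [a.key > 7]
11. n1.wid = 10  [B.fin * 3 - 2]
12. n1.lim = false  [false]
13. n0.wid = 24  [S₁.wid + 14]
14. n0.lim = false  [S₀.ok == true]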